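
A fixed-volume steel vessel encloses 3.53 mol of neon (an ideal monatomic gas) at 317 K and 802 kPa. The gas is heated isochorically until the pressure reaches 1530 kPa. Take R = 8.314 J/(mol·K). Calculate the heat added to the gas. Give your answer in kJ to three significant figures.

Q ≈ 12.7 kJ

Constant volume ⇒ W = 0, so Q = ΔU = nCᵥΔT with Cᵥ = 3R/2 = 12.47 J/(mol·K).
At constant V, T₂/T₁ = P₂/P₁ ⇒ ΔT = T₁(P₂/P₁ − 1) = 317·(1530/802 − 1) = 287.8 K.
ΔU = (3.53)(12.47)(287.8) = 12668 J.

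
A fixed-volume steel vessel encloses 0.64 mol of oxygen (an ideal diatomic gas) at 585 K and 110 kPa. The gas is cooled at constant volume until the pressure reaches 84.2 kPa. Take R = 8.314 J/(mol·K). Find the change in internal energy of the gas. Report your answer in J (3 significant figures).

Constant volume ⇒ W = 0, so Q = ΔU = nCᵥΔT with Cᵥ = 5R/2 = 20.79 J/(mol·K).
At constant V, T₂/T₁ = P₂/P₁ ⇒ ΔT = T₁(P₂/P₁ − 1) = 585·(84.2/110 − 1) = -137.2 K.
ΔU = (0.64)(20.79)(-137.2) = -1825 J.

ΔU ≈ -1830 J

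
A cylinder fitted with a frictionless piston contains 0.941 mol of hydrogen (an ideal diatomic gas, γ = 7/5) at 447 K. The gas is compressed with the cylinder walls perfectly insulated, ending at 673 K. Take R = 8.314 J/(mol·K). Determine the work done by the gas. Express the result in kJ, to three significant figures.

Adiabatic ⇒ Q = 0, so W_by = −ΔU = nCᵥ(T₁ − T₂).
Cᵥ = 5R/2 = 20.79 J/(mol·K).
W = (0.941)(20.79)(447 − 673) = -4420 J.

W ≈ -4.42 kJ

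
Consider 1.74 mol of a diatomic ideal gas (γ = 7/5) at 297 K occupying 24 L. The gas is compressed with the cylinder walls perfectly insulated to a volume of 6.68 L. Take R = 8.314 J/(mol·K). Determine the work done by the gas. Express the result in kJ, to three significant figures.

Adiabatic: TV^(γ−1) = const with γ = 7/5.
T₂ = T₁ (V₁/V₂)^(γ−1) = 297 × (24/6.68)^0.4 = 297 × 1.668 = 495.4 K.
W_by = nCᵥ(T₁ − T₂) = (1.74)(20.79)(297 − 495.4) = -7174 J.

W ≈ -7.17 kJ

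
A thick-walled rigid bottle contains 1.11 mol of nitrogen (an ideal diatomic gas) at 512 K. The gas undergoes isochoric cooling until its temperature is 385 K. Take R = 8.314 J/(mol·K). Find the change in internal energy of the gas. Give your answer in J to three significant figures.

Constant volume ⇒ W = 0, so Q = ΔU = nCᵥΔT with Cᵥ = 5R/2 = 20.79 J/(mol·K).
ΔU = (1.11)(20.79)(385 − 512) = -2930 J.

ΔU ≈ -2930 J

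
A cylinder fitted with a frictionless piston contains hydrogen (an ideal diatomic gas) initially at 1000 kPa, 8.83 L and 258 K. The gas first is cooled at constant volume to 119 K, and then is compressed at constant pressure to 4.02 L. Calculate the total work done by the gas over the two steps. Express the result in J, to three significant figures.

Step 1 (isochoric): W = 0 (constant volume).
After step 1: P = 461.2 kPa (V unchanged).
Step 2 (isobaric): W = PΔV = (461.2 kPa)(4.02 − 8.83 L) = -2219 J.
W_total = 0 − 2219 = -2219 J.

W_total ≈ -2220 J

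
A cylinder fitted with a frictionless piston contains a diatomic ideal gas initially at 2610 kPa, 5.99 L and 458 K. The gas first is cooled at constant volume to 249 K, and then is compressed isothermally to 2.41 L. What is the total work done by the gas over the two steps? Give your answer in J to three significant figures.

W_total ≈ -7740 J

Step 1 (isochoric): W = 0 (constant volume).
After step 1: P = 1419 kPa (V unchanged).
Step 2 (isothermal): W = P₁V₁ ln(V₂/V₁) = (8500) ln(2.41/5.99) = -7739 J.
W_total = 0 − 7739 = -7739 J.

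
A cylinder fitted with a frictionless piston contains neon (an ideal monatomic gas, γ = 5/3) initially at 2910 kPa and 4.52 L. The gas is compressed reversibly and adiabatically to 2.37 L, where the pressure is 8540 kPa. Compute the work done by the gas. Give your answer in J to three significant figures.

Adiabatic: W = (P₁V₁ − P₂V₂)/(γ − 1) with γ = 5/3.
P₁V₁ = 13153 J, P₂V₂ = 20240 J.
W = (13153 − 20240) / 0.6667 = -10630 J.

W ≈ -10600 J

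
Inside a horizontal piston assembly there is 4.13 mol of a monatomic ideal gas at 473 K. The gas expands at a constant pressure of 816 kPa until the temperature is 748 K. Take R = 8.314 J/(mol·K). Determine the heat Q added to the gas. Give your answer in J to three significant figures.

Q ≈ 23600 J

Isobaric: W = nRΔT = (4.13)(8.314)(275) = 9443 J.
ΔU = nCᵥΔT with Cᵥ = 3R/2: ΔU = (4.13)(12.47)(275) = 14164 J.
Q = ΔU + W = 14164 + 9443 = 23607 J.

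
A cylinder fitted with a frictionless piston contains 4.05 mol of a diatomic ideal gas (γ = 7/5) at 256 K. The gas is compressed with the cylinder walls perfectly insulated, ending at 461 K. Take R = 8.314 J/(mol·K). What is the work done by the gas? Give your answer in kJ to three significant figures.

W ≈ -17.3 kJ

Adiabatic ⇒ Q = 0, so W_by = −ΔU = nCᵥ(T₁ − T₂).
Cᵥ = 5R/2 = 20.79 J/(mol·K).
W = (4.05)(20.79)(256 − 461) = -17257 J.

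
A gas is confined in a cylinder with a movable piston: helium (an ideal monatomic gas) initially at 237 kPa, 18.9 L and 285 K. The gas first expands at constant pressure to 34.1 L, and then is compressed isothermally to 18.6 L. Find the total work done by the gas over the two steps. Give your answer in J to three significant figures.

W_total ≈ -1300 J

Step 1 (isobaric): W = PΔV = (237 kPa)(34.1 − 18.9 L) = 3602 J.
After step 1: P = 237 kPa, V = 34.1 L, T = 514.2 K.
Step 2 (isothermal): W = P₁V₁ ln(V₂/V₁) = (8082) ln(18.6/34.1) = -4899 J.
W_total = 3602 − 4899 = -1296 J.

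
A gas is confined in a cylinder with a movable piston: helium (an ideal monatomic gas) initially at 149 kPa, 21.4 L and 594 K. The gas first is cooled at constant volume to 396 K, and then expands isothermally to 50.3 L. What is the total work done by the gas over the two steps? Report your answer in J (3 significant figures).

Step 1 (isochoric): W = 0 (constant volume).
After step 1: P = 99.33 kPa (V unchanged).
Step 2 (isothermal): W = P₁V₁ ln(V₂/V₁) = (2126) ln(50.3/21.4) = 1817 J.
W_total = 0 + 1817 = 1817 J.

W_total ≈ 1820 J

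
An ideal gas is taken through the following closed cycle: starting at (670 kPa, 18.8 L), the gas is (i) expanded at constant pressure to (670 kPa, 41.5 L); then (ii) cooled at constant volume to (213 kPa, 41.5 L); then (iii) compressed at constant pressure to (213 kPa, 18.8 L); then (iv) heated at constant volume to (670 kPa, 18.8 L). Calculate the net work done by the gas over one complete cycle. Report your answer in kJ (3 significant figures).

Constant-volume legs do no work.
W(i) = (670)(41.5 − 18.8) = 15209 J; W(iii) = (213)(18.8 − 41.5) = -4835 J.
W_net = 15209 − 4835 = 10374 J (the clockwise enclosed area).

W_net ≈ 10.4 kJ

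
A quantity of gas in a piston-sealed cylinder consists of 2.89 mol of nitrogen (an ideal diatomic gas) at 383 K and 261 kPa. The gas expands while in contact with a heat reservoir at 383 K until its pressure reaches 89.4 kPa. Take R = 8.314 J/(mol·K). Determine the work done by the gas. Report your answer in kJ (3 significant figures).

Isothermal process: W = nRT ln(V₂/V₁) = nRT ln(P₁/P₂).
W = (2.89)(8.314)(383) × ln(261/89.4)
  = 9203 × ln(2.919) = 9203 × 1.071
W_by_gas = 9860 J.

W ≈ 9.86 kJ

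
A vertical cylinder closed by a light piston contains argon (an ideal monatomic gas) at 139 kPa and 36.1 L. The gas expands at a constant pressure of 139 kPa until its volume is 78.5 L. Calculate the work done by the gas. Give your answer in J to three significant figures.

W ≈ 5890 J

Isobaric: W = P ΔV.
W = (139 kPa)(78.5 − 36.1 L) = (139)(42.4) = 5894 J.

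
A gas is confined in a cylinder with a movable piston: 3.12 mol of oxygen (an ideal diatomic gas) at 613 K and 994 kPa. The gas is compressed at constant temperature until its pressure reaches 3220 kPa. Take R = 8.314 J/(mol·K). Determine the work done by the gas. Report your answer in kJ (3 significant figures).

W ≈ -18.7 kJ

Isothermal process: W = nRT ln(V₂/V₁) = nRT ln(P₁/P₂).
W = (3.12)(8.314)(613) × ln(994/3220)
  = 15901 × ln(0.3087) = 15901 × -1.175
W_by_gas = -18690 J.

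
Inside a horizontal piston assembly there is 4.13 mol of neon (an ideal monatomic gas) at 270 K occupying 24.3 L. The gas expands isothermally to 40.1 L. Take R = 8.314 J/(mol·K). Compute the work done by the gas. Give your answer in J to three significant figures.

W ≈ 4640 J

Isothermal: W = nRT ln(V₂/V₁).
W = (4.13)(8.314)(270) × ln(40.1/24.3)
  = 9271 × 0.5009
W_by_gas = 4644 J.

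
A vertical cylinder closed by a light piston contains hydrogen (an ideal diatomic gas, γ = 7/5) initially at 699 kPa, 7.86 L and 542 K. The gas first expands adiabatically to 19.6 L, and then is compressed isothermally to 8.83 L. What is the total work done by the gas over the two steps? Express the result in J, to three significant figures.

W_total ≈ 1170 J

Step 1 (adiabatic): W = (P₁V₁ − P₂V₂)/(γ−1) = (5494 − 3812)/0.4 = 4205 J.
After step 1: P = 194.5 kPa, V = 19.6 L, T = 376.1 K.
Step 2 (isothermal): W = P₁V₁ ln(V₂/V₁) = (3812) ln(8.83/19.6) = -3040 J.
W_total = 4205 − 3040 = 1165 J.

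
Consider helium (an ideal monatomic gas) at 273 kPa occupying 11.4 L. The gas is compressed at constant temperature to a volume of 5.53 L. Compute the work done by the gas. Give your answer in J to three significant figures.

Isothermal: W = nRT ln(V₂/V₁) = P₁V₁ ln(V₂/V₁).
P₁V₁ = (273 kPa)(11.4 L) = 3112 J.
W = 3112 × ln(5.53/11.4) = 3112 × -0.7234
W_by_gas = -2251 J.

W ≈ -2250 J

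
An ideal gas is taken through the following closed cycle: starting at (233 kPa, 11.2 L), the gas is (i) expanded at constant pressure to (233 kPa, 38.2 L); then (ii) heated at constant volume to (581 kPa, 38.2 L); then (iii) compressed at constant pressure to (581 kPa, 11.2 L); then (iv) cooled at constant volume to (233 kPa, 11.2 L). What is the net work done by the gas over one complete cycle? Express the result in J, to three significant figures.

Constant-volume legs do no work.
W(i) = (233)(38.2 − 11.2) = 6291 J; W(iii) = (581)(11.2 − 38.2) = -15687 J.
W_net = 6291 − 15687 = -9396 J (the counter-clockwise enclosed area).

W_net ≈ -9400 J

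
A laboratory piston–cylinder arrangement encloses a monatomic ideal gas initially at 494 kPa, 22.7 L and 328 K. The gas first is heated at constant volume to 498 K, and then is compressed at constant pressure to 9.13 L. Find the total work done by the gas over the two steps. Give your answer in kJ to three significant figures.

Step 1 (isochoric): W = 0 (constant volume).
After step 1: P = 750 kPa (V unchanged).
Step 2 (isobaric): W = PΔV = (750 kPa)(9.13 − 22.7 L) = -10178 J.
W_total = 0 − 10178 = -10178 J.

W_total ≈ -10.2 kJ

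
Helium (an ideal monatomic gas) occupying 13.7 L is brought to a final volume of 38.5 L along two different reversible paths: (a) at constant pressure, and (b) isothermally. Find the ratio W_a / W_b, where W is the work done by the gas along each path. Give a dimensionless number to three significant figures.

W_a / W_b ≈ 1.75

Path (a) isobaric: W = P₁(V₂ − V₁) → W_a/(P₁V₁) = 1.81.
Path (b) isothermal: W = P₁V₁ ln(V₂/V₁) → W_b/(P₁V₁) = 1.033.
W_a / W_b = 1.81 / 1.033 = 1.752.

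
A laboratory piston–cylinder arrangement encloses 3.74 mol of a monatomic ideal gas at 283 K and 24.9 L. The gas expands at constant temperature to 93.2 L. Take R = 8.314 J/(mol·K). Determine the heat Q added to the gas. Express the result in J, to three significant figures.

Q ≈ 11600 J

Isothermal ⇒ ΔU = 0, so Q = W = nRT ln(V₂/V₁).
Q = (3.74)(8.314)(283) ln(93.2/24.9) = 8800 × 1.32 = 11615 J.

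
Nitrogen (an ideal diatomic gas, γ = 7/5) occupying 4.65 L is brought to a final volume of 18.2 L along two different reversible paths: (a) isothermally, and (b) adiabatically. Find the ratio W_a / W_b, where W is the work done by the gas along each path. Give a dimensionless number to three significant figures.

W_a / W_b ≈ 1.30

Path (a) isothermal: W = P₁V₁ ln(V₂/V₁) → W_a/(P₁V₁) = 1.365.
Path (b) adiabatic: W = P₁V₁(1 − (V₁/V₂)^(γ−1))/(γ−1) → W_b/(P₁V₁) = 1.052.
W_a / W_b = 1.365 / 1.052 = 1.298.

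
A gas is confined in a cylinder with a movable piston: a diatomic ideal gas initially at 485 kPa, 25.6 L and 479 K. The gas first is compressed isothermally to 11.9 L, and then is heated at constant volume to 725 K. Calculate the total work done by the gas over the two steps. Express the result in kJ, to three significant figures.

W_total ≈ -9.51 kJ

Step 1 (isothermal): W = P₁V₁ ln(V₂/V₁) = (12416) ln(11.9/25.6) = -9511 J.
Step 2 (isochoric): W = 0 (constant volume).
W_total = -9511 + 0 = -9511 J.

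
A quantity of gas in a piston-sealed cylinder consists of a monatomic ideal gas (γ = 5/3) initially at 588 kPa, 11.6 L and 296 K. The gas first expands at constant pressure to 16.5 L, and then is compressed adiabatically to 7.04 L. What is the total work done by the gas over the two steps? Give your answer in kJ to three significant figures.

W_total ≈ -8.24 kJ

Step 1 (isobaric): W = PΔV = (588 kPa)(16.5 − 11.6 L) = 2881 J.
After step 1: P = 588 kPa, V = 16.5 L, T = 421 K.
Step 2 (adiabatic): W = (P₁V₁ − P₂V₂)/(γ−1) = (9702 − 17119)/0.667 = -11125 J.
W_total = 2881 − 11125 = -8244 J.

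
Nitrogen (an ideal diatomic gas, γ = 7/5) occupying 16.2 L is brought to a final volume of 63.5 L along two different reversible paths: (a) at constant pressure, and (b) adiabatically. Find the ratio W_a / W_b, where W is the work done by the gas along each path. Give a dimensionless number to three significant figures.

Path (a) isobaric: W = P₁(V₂ − V₁) → W_a/(P₁V₁) = 2.92.
Path (b) adiabatic: W = P₁V₁(1 − (V₁/V₂)^(γ−1))/(γ−1) → W_b/(P₁V₁) = 1.052.
W_a / W_b = 2.92 / 1.052 = 2.774.

W_a / W_b ≈ 2.77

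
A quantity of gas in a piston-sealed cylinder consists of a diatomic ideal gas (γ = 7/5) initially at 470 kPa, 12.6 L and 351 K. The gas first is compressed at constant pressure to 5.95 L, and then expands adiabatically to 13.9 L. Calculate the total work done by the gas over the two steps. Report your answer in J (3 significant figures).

Step 1 (isobaric): W = PΔV = (470 kPa)(5.95 − 12.6 L) = -3125 J.
After step 1: P = 470 kPa, V = 5.95 L, T = 165.8 K.
Step 2 (adiabatic): W = (P₁V₁ − P₂V₂)/(γ−1) = (2796 − 1992)/0.4 = 2012 J.
W_total = -3125 + 2012 = -1113 J.

W_total ≈ -1110 J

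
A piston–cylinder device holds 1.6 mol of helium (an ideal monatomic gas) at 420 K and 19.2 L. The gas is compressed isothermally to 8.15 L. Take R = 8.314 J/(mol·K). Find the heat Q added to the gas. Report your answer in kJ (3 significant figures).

Isothermal ⇒ ΔU = 0, so Q = W = nRT ln(V₂/V₁).
Q = (1.6)(8.314)(420) ln(8.15/19.2) = 5587 × -0.8569 = -4787 J.

Q ≈ -4.79 kJ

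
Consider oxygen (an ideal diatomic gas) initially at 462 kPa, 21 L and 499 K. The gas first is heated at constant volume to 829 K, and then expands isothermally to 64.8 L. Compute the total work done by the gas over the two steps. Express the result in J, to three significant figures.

Step 1 (isochoric): W = 0 (constant volume).
After step 1: P = 767.5 kPa (V unchanged).
Step 2 (isothermal): W = P₁V₁ ln(V₂/V₁) = (16118) ln(64.8/21) = 18162 J.
W_total = 0 + 18162 = 18162 J.

W_total ≈ 18200 J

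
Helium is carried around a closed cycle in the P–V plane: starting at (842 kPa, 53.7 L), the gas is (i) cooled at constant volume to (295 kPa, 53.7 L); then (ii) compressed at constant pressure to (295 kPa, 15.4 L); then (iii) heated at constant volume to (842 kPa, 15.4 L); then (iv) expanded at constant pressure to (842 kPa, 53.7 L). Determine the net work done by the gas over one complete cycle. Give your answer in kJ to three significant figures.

W_net ≈ 21.0 kJ

Constant-volume legs do no work.
W(ii) = (295)(15.4 − 53.7) = -11299 J; W(iv) = (842)(53.7 − 15.4) = 32249 J.
W_net = -11299 + 32249 = 20950 J (the clockwise enclosed area).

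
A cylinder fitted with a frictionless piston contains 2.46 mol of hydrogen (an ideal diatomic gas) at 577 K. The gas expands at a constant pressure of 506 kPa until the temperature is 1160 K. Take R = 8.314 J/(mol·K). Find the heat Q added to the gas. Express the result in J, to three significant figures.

Q ≈ 41700 J

Isobaric: W = nRΔT = (2.46)(8.314)(583) = 11924 J.
ΔU = nCᵥΔT with Cᵥ = 5R/2: ΔU = (2.46)(20.79)(583) = 29809 J.
Q = ΔU + W = 29809 + 11924 = 41733 J.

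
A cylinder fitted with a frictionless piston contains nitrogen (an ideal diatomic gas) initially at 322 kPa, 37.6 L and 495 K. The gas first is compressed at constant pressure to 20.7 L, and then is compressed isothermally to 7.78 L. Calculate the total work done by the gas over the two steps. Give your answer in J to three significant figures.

Step 1 (isobaric): W = PΔV = (322 kPa)(20.7 − 37.6 L) = -5442 J.
After step 1: P = 322 kPa, V = 20.7 L, T = 272.5 K.
Step 2 (isothermal): W = P₁V₁ ln(V₂/V₁) = (6665) ln(7.78/20.7) = -6523 J.
W_total = -5442 − 6523 = -11964 J.

W_total ≈ -12000 J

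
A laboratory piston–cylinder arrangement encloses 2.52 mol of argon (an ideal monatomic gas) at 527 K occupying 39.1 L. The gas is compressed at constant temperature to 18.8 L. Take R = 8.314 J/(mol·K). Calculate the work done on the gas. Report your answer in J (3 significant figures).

Isothermal: W = nRT ln(V₂/V₁).
W = (2.52)(8.314)(527) × ln(18.8/39.1)
  = 11041 × -0.7323
W_by_gas = -8085 J; work on gas = −W_by = 8085 J.

W ≈ 8090 J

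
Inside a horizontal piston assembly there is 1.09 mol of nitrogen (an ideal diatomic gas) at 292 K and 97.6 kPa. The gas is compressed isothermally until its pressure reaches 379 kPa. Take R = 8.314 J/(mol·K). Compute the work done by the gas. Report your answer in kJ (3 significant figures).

Isothermal process: W = nRT ln(V₂/V₁) = nRT ln(P₁/P₂).
W = (1.09)(8.314)(292) × ln(97.6/379)
  = 2646 × ln(0.2575) = 2646 × -1.357
W_by_gas = -3590 J.

W ≈ -3.59 kJ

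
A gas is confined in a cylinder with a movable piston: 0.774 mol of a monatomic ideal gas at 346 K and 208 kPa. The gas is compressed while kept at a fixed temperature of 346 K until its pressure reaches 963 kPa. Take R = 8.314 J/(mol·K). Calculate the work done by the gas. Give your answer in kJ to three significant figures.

Isothermal process: W = nRT ln(V₂/V₁) = nRT ln(P₁/P₂).
W = (0.774)(8.314)(346) × ln(208/963)
  = 2227 × ln(0.216) = 2227 × -1.533
W_by_gas = -3412 J.

W ≈ -3.41 kJ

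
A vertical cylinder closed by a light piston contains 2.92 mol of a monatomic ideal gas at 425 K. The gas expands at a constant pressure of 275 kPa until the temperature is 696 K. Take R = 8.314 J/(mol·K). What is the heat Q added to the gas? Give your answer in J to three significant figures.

Isobaric: W = nRΔT = (2.92)(8.314)(271) = 6579 J.
ΔU = nCᵥΔT with Cᵥ = 3R/2: ΔU = (2.92)(12.47)(271) = 9869 J.
Q = ΔU + W = 9869 + 6579 = 16448 J.

Q ≈ 16400 J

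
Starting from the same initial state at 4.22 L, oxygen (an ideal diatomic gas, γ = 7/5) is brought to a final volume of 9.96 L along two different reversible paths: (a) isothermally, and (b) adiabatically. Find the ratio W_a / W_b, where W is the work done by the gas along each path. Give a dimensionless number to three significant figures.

W_a / W_b ≈ 1.18

Path (a) isothermal: W = P₁V₁ ln(V₂/V₁) → W_a/(P₁V₁) = 0.8587.
Path (b) adiabatic: W = P₁V₁(1 − (V₁/V₂)^(γ−1))/(γ−1) → W_b/(P₁V₁) = 0.7268.
W_a / W_b = 0.8587 / 0.7268 = 1.182.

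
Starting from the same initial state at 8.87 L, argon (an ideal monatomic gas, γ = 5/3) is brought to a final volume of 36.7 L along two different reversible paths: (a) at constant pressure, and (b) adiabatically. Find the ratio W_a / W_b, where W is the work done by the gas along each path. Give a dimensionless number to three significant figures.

Path (a) isobaric: W = P₁(V₂ − V₁) → W_a/(P₁V₁) = 3.138.
Path (b) adiabatic: W = P₁V₁(1 − (V₁/V₂)^(γ−1))/(γ−1) → W_b/(P₁V₁) = 0.918.
W_a / W_b = 3.138 / 0.918 = 3.418.

W_a / W_b ≈ 3.42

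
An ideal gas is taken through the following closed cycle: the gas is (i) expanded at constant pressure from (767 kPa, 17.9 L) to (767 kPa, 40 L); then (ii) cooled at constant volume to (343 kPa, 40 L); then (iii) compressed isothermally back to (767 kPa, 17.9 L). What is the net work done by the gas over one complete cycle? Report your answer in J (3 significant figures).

W_net ≈ 5920 J

Leg (i): W = PΔV = (767)(40 − 17.9) = 16951 J.
Leg (ii): W = 0.
Leg (iii): W = PᵢVᵢ ln(V_f/Vᵢ) = (13720) ln(17.9/40) = -11032 J.
W_net = 16951 − 11032 = 5919 J.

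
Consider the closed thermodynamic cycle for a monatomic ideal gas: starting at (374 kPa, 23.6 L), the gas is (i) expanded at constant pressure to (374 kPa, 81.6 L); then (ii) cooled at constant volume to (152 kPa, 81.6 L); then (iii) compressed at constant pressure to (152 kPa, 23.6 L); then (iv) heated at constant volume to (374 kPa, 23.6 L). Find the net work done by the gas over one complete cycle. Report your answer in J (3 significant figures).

Constant-volume legs do no work.
W(i) = (374)(81.6 − 23.6) = 21692 J; W(iii) = (152)(23.6 − 81.6) = -8816 J.
W_net = 21692 − 8816 = 12876 J (the clockwise enclosed area).

W_net ≈ 12900 J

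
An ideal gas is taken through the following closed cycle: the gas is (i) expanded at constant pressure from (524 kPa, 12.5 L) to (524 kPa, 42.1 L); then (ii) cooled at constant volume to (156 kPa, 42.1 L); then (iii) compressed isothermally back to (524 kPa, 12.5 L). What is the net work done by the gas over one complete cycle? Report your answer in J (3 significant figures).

W_net ≈ 7540 J

Leg (i): W = PΔV = (524)(42.1 − 12.5) = 15510 J.
Leg (ii): W = 0.
Leg (iii): W = PᵢVᵢ ln(V_f/Vᵢ) = (6568) ln(12.5/42.1) = -7975 J.
W_net = 15510 − 7975 = 7535 J.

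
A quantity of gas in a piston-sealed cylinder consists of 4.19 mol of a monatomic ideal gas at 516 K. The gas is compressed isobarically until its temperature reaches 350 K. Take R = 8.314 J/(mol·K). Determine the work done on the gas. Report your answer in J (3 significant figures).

W ≈ 5780 J

Isobaric: W = P ΔV = nR ΔT.
W = (4.19)(8.314)(350 − 516) = -5783 J.
Work on gas = −W_by = 5783 J.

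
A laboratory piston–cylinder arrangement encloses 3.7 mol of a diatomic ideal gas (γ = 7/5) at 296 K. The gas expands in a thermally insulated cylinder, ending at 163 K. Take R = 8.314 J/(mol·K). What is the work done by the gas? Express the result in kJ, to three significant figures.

W ≈ 10.2 kJ

Adiabatic ⇒ Q = 0, so W_by = −ΔU = nCᵥ(T₁ − T₂).
Cᵥ = 5R/2 = 20.79 J/(mol·K).
W = (3.7)(20.79)(296 − 163) = 10228 J.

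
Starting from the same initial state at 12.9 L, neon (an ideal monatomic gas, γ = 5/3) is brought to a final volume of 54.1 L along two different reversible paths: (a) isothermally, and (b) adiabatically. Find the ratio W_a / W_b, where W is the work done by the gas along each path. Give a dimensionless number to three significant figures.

Path (a) isothermal: W = P₁V₁ ln(V₂/V₁) → W_a/(P₁V₁) = 1.434.
Path (b) adiabatic: W = P₁V₁(1 − (V₁/V₂)^(γ−1))/(γ−1) → W_b/(P₁V₁) = 0.9232.
W_a / W_b = 1.434 / 0.9232 = 1.553.

W_a / W_b ≈ 1.55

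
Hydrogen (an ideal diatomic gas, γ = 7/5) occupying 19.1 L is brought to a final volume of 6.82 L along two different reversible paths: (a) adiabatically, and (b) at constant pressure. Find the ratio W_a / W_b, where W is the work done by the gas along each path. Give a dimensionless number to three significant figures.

W_a / W_b ≈ 1.98

Path (a) adiabatic: W = P₁V₁(1 − (V₁/V₂)^(γ−1))/(γ−1) → W_a/(P₁V₁) = -1.274.
Path (b) isobaric: W = P₁(V₂ − V₁) → W_b/(P₁V₁) = -0.6429.
W_a / W_b = -1.274 / -0.6429 = 1.982.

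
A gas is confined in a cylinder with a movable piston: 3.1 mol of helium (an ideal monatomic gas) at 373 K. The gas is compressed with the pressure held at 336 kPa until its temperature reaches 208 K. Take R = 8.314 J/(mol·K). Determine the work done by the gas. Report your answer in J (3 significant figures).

W ≈ -4250 J

Isobaric: W = P ΔV = nR ΔT.
W = (3.1)(8.314)(208 − 373) = -4253 J.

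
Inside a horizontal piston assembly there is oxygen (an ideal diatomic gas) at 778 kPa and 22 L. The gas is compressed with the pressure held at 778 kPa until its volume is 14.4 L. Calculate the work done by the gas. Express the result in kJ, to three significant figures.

W ≈ -5.91 kJ

Isobaric: W = P ΔV.
W = (778 kPa)(14.4 − 22 L) = (778)(-7.6) = -5913 J.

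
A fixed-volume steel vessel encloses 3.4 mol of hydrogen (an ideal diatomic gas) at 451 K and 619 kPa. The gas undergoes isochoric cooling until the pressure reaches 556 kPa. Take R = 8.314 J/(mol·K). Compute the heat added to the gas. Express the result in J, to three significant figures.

Constant volume ⇒ W = 0, so Q = ΔU = nCᵥΔT with Cᵥ = 5R/2 = 20.79 J/(mol·K).
At constant V, T₂/T₁ = P₂/P₁ ⇒ ΔT = T₁(P₂/P₁ − 1) = 451·(556/619 − 1) = -45.9 K.
ΔU = (3.4)(20.79)(-45.9) = -3244 J.

Q ≈ -3240 J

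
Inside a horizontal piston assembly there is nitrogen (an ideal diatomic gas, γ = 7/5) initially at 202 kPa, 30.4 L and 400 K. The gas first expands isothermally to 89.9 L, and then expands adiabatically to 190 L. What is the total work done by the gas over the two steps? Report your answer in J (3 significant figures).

Step 1 (isothermal): W = P₁V₁ ln(V₂/V₁) = (6141) ln(89.9/30.4) = 6658 J.
After step 1: P = 68.31 kPa, V = 89.9 L, T = 400 K.
Step 2 (adiabatic): W = (P₁V₁ − P₂V₂)/(γ−1) = (6141 − 4552)/0.4 = 3971 J.
W_total = 6658 + 3971 = 10630 J.

W_total ≈ 10600 J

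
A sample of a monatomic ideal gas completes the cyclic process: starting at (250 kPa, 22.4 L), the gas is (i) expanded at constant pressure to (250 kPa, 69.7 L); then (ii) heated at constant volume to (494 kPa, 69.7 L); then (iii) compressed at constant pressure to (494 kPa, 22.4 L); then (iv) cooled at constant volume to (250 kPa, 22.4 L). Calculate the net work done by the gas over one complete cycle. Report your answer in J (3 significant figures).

W_net ≈ -11500 J

Constant-volume legs do no work.
W(i) = (250)(69.7 − 22.4) = 11825 J; W(iii) = (494)(22.4 − 69.7) = -23366 J.
W_net = 11825 − 23366 = -11541 J (the counter-clockwise enclosed area).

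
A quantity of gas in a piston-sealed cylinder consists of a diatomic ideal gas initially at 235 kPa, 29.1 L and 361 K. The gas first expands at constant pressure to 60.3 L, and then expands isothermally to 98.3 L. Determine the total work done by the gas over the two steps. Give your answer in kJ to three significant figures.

Step 1 (isobaric): W = PΔV = (235 kPa)(60.3 − 29.1 L) = 7332 J.
After step 1: P = 235 kPa, V = 60.3 L, T = 748.1 K.
Step 2 (isothermal): W = P₁V₁ ln(V₂/V₁) = (14170) ln(98.3/60.3) = 6925 J.
W_total = 7332 + 6925 = 14257 J.

W_total ≈ 14.3 kJ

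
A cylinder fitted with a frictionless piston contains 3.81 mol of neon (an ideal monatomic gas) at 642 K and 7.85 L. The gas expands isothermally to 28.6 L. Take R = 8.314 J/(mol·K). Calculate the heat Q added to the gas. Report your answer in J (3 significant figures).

Q ≈ 26300 J

Isothermal ⇒ ΔU = 0, so Q = W = nRT ln(V₂/V₁).
Q = (3.81)(8.314)(642) ln(28.6/7.85) = 20336 × 1.293 = 26293 J.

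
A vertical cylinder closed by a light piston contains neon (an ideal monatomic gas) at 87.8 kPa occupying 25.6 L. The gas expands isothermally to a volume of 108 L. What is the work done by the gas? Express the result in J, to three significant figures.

Isothermal: W = nRT ln(V₂/V₁) = P₁V₁ ln(V₂/V₁).
P₁V₁ = (87.8 kPa)(25.6 L) = 2248 J.
W = 2248 × ln(108/25.6) = 2248 × 1.44
W_by_gas = 3236 J.

W ≈ 3240 J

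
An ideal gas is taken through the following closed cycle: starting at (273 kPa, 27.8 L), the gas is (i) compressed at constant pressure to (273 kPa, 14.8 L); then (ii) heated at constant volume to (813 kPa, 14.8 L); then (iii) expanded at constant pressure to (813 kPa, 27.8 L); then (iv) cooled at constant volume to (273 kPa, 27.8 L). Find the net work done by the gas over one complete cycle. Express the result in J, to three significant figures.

W_net ≈ 7020 J

Constant-volume legs do no work.
W(i) = (273)(14.8 − 27.8) = -3549 J; W(iii) = (813)(27.8 − 14.8) = 10569 J.
W_net = -3549 + 10569 = 7020 J (the clockwise enclosed area).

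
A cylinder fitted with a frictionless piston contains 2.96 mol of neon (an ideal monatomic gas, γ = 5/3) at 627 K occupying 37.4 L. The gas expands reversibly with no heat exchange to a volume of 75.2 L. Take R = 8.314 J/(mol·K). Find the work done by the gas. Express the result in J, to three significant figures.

Adiabatic: TV^(γ−1) = const with γ = 5/3.
T₂ = T₁ (V₁/V₂)^(γ−1) = 627 × (37.4/75.2)^0.667 = 627 × 0.6277 = 393.6 K.
W_by = nCᵥ(T₁ − T₂) = (2.96)(12.47)(627 − 393.6) = 8616 J.

W ≈ 8620 J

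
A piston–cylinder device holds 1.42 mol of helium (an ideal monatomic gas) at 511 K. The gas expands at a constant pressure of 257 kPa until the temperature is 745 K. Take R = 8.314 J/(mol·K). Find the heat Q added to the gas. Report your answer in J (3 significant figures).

Isobaric: W = nRΔT = (1.42)(8.314)(234) = 2763 J.
ΔU = nCᵥΔT with Cᵥ = 3R/2: ΔU = (1.42)(12.47)(234) = 4144 J.
Q = ΔU + W = 4144 + 2763 = 6906 J.

Q ≈ 6910 J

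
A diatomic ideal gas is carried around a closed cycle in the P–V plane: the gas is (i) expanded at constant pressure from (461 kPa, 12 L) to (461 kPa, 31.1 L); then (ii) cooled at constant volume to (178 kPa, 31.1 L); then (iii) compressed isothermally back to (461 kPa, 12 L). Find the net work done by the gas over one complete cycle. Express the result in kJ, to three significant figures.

W_net ≈ 3.53 kJ

Leg (i): W = PΔV = (461)(31.1 − 12) = 8805 J.
Leg (ii): W = 0.
Leg (iii): W = PᵢVᵢ ln(V_f/Vᵢ) = (5536) ln(12/31.1) = -5272 J.
W_net = 8805 − 5272 = 3533 J.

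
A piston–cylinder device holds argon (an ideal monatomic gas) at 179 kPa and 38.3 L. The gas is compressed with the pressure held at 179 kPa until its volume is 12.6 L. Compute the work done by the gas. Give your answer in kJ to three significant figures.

W ≈ -4.60 kJ

Isobaric: W = P ΔV.
W = (179 kPa)(12.6 − 38.3 L) = (179)(-25.7) = -4600 J.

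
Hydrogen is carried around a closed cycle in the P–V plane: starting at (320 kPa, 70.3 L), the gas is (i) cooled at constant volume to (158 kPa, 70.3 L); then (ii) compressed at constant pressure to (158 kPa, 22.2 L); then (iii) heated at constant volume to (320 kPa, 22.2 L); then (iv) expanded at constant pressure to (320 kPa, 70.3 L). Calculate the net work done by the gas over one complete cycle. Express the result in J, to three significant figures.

Constant-volume legs do no work.
W(ii) = (158)(22.2 − 70.3) = -7600 J; W(iv) = (320)(70.3 − 22.2) = 15392 J.
W_net = -7600 + 15392 = 7792 J (the clockwise enclosed area).

W_net ≈ 7790 J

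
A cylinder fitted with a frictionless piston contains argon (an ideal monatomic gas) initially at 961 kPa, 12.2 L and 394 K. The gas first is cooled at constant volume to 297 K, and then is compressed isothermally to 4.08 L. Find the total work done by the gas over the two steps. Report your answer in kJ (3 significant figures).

W_total ≈ -9.68 kJ

Step 1 (isochoric): W = 0 (constant volume).
After step 1: P = 724.4 kPa (V unchanged).
Step 2 (isothermal): W = P₁V₁ ln(V₂/V₁) = (8838) ln(4.08/12.2) = -9680 J.
W_total = 0 − 9680 = -9680 J.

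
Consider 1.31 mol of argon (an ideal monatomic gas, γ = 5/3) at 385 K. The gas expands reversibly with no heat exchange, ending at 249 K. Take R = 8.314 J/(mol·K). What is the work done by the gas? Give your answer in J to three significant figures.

Adiabatic ⇒ Q = 0, so W_by = −ΔU = nCᵥ(T₁ − T₂).
Cᵥ = 3R/2 = 12.47 J/(mol·K).
W = (1.31)(12.47)(385 − 249) = 2222 J.

W ≈ 2220 J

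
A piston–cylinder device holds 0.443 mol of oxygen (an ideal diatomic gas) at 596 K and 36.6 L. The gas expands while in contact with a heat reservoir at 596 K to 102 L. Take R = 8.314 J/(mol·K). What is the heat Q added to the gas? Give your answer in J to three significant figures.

Q ≈ 2250 J

Isothermal ⇒ ΔU = 0, so Q = W = nRT ln(V₂/V₁).
Q = (0.443)(8.314)(596) ln(102/36.6) = 2195 × 1.025 = 2250 J.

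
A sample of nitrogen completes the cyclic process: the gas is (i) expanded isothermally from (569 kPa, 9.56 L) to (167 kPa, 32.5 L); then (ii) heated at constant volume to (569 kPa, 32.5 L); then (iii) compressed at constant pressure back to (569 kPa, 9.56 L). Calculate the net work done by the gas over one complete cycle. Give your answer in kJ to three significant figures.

W_net ≈ -6.40 kJ

Leg (i): W = PᵢVᵢ ln(V_f/Vᵢ) = (5440) ln(32.5/9.56) = 6656 J.
Leg (ii): W = 0.
Leg (iii): W = PΔV = (569)(9.56 − 32.5) = -13053 J.
W_net = 6656 − 13053 = -6397 J.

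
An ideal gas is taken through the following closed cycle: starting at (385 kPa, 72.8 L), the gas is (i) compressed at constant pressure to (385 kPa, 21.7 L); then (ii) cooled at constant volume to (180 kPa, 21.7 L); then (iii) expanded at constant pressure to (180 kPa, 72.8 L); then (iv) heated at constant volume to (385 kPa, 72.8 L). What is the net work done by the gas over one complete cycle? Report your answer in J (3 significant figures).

Constant-volume legs do no work.
W(i) = (385)(21.7 − 72.8) = -19673 J; W(iii) = (180)(72.8 − 21.7) = 9198 J.
W_net = -19673 + 9198 = -10475 J (the counter-clockwise enclosed area).

W_net ≈ -10500 J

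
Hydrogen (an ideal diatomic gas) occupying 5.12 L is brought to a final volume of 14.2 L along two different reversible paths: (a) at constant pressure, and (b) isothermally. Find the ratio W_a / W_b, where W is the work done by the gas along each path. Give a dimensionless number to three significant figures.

Path (a) isobaric: W = P₁(V₂ − V₁) → W_a/(P₁V₁) = 1.773.
Path (b) isothermal: W = P₁V₁ ln(V₂/V₁) → W_b/(P₁V₁) = 1.02.
W_a / W_b = 1.773 / 1.02 = 1.739.

W_a / W_b ≈ 1.74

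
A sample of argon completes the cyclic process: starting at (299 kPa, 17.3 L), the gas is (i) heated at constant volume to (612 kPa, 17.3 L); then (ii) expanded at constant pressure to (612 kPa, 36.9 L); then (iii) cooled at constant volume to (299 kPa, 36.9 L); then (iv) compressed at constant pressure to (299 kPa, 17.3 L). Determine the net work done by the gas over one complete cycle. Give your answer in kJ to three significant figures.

W_net ≈ 6.13 kJ

Constant-volume legs do no work.
W(ii) = (612)(36.9 − 17.3) = 11995 J; W(iv) = (299)(17.3 − 36.9) = -5860 J.
W_net = 11995 − 5860 = 6135 J (the clockwise enclosed area).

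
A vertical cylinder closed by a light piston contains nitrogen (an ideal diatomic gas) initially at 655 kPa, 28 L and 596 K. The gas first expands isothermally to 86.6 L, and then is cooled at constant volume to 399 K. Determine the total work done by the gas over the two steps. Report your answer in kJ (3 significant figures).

Step 1 (isothermal): W = P₁V₁ ln(V₂/V₁) = (18340) ln(86.6/28) = 20708 J.
Step 2 (isochoric): W = 0 (constant volume).
W_total = 20708 + 0 = 20708 J.

W_total ≈ 20.7 kJ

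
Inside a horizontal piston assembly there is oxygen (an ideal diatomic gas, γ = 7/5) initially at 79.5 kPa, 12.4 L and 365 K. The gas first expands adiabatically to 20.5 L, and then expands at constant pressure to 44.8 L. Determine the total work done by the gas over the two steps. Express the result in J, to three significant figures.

Step 1 (adiabatic): W = (P₁V₁ − P₂V₂)/(γ−1) = (985.8 − 806.2)/0.4 = 448.9 J.
After step 1: P = 39.33 kPa, V = 20.5 L, T = 298.5 K.
Step 2 (isobaric): W = PΔV = (39.33 kPa)(44.8 − 20.5 L) = 955.7 J.
W_total = 448.9 + 955.7 = 1405 J.

W_total ≈ 1400 J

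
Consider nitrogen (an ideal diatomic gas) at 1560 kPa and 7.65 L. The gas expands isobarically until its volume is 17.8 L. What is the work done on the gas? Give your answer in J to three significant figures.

Isobaric: W = P ΔV.
W = (1560 kPa)(17.8 − 7.65 L) = (1560)(10.15) = 15834 J.
Work on gas = −W_by = -15834 J.

W ≈ -15800 J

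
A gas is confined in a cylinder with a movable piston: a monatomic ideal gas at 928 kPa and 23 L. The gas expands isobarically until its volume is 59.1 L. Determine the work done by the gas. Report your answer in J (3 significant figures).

Isobaric: W = P ΔV.
W = (928 kPa)(59.1 − 23 L) = (928)(36.1) = 33501 J.

W ≈ 33500 J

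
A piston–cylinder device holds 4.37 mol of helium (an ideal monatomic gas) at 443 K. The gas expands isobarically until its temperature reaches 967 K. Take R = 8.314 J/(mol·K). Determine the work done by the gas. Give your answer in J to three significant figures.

Isobaric: W = P ΔV = nR ΔT.
W = (4.37)(8.314)(967 − 443) = 19038 J.

W ≈ 19000 J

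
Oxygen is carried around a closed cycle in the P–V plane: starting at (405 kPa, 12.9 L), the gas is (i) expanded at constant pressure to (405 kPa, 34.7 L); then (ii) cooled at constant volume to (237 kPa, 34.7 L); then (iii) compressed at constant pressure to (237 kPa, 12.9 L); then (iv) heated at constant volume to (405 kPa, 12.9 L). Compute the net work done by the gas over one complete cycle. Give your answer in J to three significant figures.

Constant-volume legs do no work.
W(i) = (405)(34.7 − 12.9) = 8829 J; W(iii) = (237)(12.9 − 34.7) = -5167 J.
W_net = 8829 − 5167 = 3662 J (the clockwise enclosed area).

W_net ≈ 3660 J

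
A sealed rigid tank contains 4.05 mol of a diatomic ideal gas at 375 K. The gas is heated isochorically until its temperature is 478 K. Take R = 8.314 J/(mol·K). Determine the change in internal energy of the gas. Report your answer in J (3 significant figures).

Constant volume ⇒ W = 0, so Q = ΔU = nCᵥΔT with Cᵥ = 5R/2 = 20.79 J/(mol·K).
ΔU = (4.05)(20.79)(478 − 375) = 8670 J.

ΔU ≈ 8670 J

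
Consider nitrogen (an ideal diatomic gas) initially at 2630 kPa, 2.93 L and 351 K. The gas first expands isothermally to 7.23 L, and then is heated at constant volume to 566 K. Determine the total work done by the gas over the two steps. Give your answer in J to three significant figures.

W_total ≈ 6960 J

Step 1 (isothermal): W = P₁V₁ ln(V₂/V₁) = (7706) ln(7.23/2.93) = 6960 J.
Step 2 (isochoric): W = 0 (constant volume).
W_total = 6960 + 0 = 6960 J.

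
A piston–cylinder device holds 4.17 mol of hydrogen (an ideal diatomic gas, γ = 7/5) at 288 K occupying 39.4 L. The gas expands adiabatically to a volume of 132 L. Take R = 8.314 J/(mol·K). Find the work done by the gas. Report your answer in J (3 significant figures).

W ≈ 9570 J

Adiabatic: TV^(γ−1) = const with γ = 7/5.
T₂ = T₁ (V₁/V₂)^(γ−1) = 288 × (39.4/132)^0.4 = 288 × 0.6166 = 177.6 K.
W_by = nCᵥ(T₁ − T₂) = (4.17)(20.79)(288 − 177.6) = 9572 J.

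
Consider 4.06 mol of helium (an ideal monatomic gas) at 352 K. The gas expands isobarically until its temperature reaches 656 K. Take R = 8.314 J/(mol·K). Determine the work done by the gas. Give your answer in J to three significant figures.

Isobaric: W = P ΔV = nR ΔT.
W = (4.06)(8.314)(656 − 352) = 10261 J.

W ≈ 10300 J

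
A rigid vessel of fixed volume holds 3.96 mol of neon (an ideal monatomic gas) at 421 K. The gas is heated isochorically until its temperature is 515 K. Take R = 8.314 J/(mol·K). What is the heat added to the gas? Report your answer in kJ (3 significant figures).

Constant volume ⇒ W = 0, so Q = ΔU = nCᵥΔT with Cᵥ = 3R/2 = 12.47 J/(mol·K).
ΔU = (3.96)(12.47)(515 − 421) = 4642 J.

Q ≈ 4.64 kJ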